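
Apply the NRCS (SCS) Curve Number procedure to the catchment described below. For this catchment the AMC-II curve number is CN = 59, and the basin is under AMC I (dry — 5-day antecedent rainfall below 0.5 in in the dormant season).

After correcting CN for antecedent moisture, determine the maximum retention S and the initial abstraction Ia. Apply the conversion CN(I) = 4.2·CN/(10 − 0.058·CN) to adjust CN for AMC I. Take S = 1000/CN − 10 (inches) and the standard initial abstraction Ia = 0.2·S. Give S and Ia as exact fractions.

S = 20500/1239 in ≈ 16.546 in; Ia = 4100/1239 in ≈ 3.309 in

CN(I) from CN(II)=59: (4.2·59)/(10 − 0.058·59) = 123900/3289 ≈ 37.671
Retention S: 1000/CN − 10 with CN=37.671 → S = 20500/1239 ≈ 16.546 in
Ia = 0.2·(20500/1239) = 4100/1239 in ≈ 3.309 in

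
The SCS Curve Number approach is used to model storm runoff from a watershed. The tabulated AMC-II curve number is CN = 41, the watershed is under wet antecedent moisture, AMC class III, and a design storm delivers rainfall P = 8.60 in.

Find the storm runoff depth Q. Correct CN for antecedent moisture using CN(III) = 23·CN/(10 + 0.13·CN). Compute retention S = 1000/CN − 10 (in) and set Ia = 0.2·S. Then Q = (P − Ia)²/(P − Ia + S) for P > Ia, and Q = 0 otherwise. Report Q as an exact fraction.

Q = 1200553201/302462535 in ≈ 3.969 in

Adjust CN=41 to AMC III: 23·41/(10 + 0.13·41) → 943 ÷ (1533/100) = 94300/1533 ≈ 61.513
Max retention: S = 1000/(94300/1533) − 10 = 5900/943 in (≈ 6.257 in)
Initial abstraction Ia = S/5 = (5900/943)/5 = 1180/943 ≈ 1.251 in
Since P=8.600 > Ia=1.251: effective rainfall P−Ia = 34649/4715 in
Runoff Q = (P−Ia)²/(P−Ia+S) = (7.349)²/(7.349+6.257) = 1200553201/302462535 ≈ 3.969 in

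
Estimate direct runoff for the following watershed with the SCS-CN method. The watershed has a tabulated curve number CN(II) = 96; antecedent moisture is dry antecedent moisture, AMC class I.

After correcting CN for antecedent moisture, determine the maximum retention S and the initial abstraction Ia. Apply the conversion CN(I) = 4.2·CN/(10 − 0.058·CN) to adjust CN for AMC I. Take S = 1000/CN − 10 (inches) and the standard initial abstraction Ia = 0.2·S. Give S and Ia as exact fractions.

Adjust CN=96 to AMC I: 4.2·96/(10 − 0.058·96) → (2016/5) ÷ (554/125) = 25200/277 ≈ 90.975
Retention S: 1000/CN − 10 with CN=90.975 → S = 125/126 ≈ 0.992 in
Ia = 0.2·(125/126) = 25/126 in ≈ 0.198 in

S = 125/126 in ≈ 0.992 in; Ia = 25/126 in ≈ 0.198 in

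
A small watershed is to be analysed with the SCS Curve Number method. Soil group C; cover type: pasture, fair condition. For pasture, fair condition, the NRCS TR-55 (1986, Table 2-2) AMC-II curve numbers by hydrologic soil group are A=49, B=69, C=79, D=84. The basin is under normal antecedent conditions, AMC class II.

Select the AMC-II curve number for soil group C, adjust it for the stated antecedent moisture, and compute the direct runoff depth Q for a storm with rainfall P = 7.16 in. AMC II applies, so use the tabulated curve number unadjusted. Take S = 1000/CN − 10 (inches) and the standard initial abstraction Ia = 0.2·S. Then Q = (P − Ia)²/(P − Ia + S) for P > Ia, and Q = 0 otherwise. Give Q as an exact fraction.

NRCS table: pasture, fair condition, soil group C → CN(II) = 79
AMC II — tabulated CN = 79 applies directly.
Retention S: 1000/CN − 10 with CN=79.000 → S = 210/79 ≈ 2.658 in
Ia = 0.2S: 0.2·2.658 = 0.532 in (exactly 42/79)
Since P=7.160 > Ia=0.532: effective rainfall P−Ia = 13091/1975 in
Q = (13091/1975)²/((13091/1975) + 210/79) = (171374281/3900625)/(18341/1975) = 171374281/36223475 in ≈ 4.731 in

Q = 171374281/36223475 in ≈ 4.731 in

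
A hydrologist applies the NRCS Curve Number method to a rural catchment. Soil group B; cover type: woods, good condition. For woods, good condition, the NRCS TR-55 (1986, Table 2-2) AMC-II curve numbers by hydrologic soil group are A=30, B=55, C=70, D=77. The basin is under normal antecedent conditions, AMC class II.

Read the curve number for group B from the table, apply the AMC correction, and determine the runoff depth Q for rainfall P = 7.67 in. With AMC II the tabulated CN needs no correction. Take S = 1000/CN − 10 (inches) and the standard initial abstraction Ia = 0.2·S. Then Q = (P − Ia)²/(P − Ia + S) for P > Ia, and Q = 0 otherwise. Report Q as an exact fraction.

Q = 44049769/17200700 in ≈ 2.561 in

NRCS table: woods, good condition, soil group B → CN(II) = 55
Average conditions: CN = 55 (no AMC adjustment).
Max retention: S = 1000/55 − 10 = 90/11 in (≈ 8.182 in)
Ia = 0.2·(90/11) = 18/11 in ≈ 1.636 in
P − Ia = 7.670 − 1.636 = 6637/1100 ≈ 6.034 in (> 0, runoff occurs)
Q = (6637/1100)²/((6637/1100) + 90/11) = (44049769/1210000)/(15637/1100) = 44049769/17200700 in ≈ 2.561 in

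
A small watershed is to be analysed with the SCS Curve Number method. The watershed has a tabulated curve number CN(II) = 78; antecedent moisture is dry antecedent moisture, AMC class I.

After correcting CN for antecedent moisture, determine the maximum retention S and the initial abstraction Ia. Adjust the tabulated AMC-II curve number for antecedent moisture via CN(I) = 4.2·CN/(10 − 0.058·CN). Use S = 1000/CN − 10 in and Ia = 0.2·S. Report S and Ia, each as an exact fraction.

Dry (AMC I): CN(I) = 4.2·78/(10 − 0.058·78) = (1638/5)/(1369/250) = 81900/1369 ≈ 59.825
Retention S: 1000/CN − 10 with CN=59.825 → S = 5500/819 ≈ 6.716 in
Initial abstraction Ia = S/5 = (5500/819)/5 = 1100/819 ≈ 1.343 in

S = 5500/819 in ≈ 6.716 in; Ia = 1100/819 in ≈ 1.343 in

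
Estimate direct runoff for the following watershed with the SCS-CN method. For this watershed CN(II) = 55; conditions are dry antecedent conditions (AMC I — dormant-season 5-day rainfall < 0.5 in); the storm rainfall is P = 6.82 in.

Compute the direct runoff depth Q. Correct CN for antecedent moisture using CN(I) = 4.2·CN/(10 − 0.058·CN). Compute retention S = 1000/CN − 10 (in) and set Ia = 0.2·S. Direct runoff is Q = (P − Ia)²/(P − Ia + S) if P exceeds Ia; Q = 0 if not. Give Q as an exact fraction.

Dry (AMC I): CN(I) = 4.2·55/(10 − 0.058·55) = 231/(681/100) = 7700/227 ≈ 33.921
Retention S: 1000/CN − 10 with CN=33.921 → S = 1500/77 ≈ 19.481 in
Ia = 0.2S: 0.2·19.481 = 3.896 in (exactly 300/77)
Since P=6.820 > Ia=3.896: effective rainfall P−Ia = 11257/3850 in
Q: (11257/3850)² ÷ (86257/3850) = 126720049/332089450 in (≈ 0.382 in)

Q = 126720049/332089450 in ≈ 0.382 in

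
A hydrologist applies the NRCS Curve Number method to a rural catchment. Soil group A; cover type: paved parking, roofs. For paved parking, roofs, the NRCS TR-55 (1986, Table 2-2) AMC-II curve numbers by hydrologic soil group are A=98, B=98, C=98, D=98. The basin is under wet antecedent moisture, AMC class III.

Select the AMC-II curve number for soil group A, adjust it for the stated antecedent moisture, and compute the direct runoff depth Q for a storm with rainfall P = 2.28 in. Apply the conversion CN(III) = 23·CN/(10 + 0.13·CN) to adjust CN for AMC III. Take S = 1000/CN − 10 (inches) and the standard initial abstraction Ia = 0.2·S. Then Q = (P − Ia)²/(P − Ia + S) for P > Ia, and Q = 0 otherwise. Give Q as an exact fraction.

NRCS table: paved parking, roofs, soil group A → CN(II) = 98
Wet (AMC III): CN(III) = 23·98/(10 + 0.13·98) = 2254/(1137/50) = 112700/1137 ≈ 99.120
Retention S: 1000/CN − 10 with CN=99.120 → S = 100/1127 ≈ 0.089 in
Ia = 0.2·(100/1127) = 20/1127 in ≈ 0.018 in
Since P=2.280 > Ia=0.018: effective rainfall P−Ia = 63739/28175 in
Q = (63739/28175)²/((63739/28175) + 100/1127) = (4062660121/793830625)/(66239/28175) = 4062660121/1866283825 in ≈ 2.177 in

Q = 4062660121/1866283825 in ≈ 2.177 in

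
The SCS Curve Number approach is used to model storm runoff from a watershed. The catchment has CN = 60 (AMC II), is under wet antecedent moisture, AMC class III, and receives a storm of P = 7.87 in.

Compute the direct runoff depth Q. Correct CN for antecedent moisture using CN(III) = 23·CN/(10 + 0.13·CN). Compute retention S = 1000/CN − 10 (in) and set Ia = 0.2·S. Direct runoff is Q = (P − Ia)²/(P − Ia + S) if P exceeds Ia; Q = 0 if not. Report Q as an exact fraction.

CN(III) from CN(II)=60: (23·60)/(10 + 0.13·60) = 6900/89 ≈ 77.528
S = 1000/(6900/89) − 10 = 200/69 in ≈ 2.899 in
Initial abstraction Ia = S/5 = (200/69)/5 = 40/69 ≈ 0.580 in
P − Ia = 7.870 − 0.580 = 50303/6900 ≈ 7.290 in (> 0, runoff occurs)
Q: (50303/6900)² ÷ (70303/6900) = 2530391809/485090700 in (≈ 5.216 in)

Q = 2530391809/485090700 in ≈ 5.216 in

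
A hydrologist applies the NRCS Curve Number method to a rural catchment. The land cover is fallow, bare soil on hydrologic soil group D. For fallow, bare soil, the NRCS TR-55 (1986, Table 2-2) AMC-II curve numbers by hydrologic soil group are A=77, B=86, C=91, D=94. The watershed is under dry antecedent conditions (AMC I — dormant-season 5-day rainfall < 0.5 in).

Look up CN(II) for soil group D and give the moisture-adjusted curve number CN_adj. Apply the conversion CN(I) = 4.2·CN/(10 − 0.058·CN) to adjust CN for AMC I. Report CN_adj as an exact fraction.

NRCS table: fallow, bare soil, soil group D → CN(II) = 94
Adjust CN=94 to AMC I: 4.2·94/(10 − 0.058·94) → (1974/5) ÷ (1137/250) = 32900/379 ≈ 86.807

CN_adj = 32900/379 ≈ 86.807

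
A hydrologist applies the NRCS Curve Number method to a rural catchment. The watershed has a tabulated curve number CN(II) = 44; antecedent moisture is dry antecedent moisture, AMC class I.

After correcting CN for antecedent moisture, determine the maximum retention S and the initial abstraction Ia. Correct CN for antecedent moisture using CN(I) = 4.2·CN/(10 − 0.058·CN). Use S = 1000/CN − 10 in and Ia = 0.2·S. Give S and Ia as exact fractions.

Adjust CN=44 to AMC I: 4.2·44/(10 − 0.058·44) → (924/5) ÷ (931/125) = 3300/133 ≈ 24.812
S = 1000/(3300/133) − 10 = 1000/33 in ≈ 30.303 in
Initial abstraction Ia = S/5 = (1000/33)/5 = 200/33 ≈ 6.061 in

S = 1000/33 in ≈ 30.303 in; Ia = 200/33 in ≈ 6.061 in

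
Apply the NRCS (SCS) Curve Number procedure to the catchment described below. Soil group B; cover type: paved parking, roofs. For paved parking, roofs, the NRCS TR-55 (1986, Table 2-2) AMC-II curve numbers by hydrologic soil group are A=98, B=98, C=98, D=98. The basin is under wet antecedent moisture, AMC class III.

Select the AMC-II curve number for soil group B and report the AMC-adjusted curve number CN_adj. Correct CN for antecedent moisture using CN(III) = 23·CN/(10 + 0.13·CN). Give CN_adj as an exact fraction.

CN_adj = 112700/1137 ≈ 99.120

NRCS table: paved parking, roofs, soil group B → CN(II) = 98
CN(III) from CN(II)=98: (23·98)/(10 + 0.13·98) = 112700/1137 ≈ 99.120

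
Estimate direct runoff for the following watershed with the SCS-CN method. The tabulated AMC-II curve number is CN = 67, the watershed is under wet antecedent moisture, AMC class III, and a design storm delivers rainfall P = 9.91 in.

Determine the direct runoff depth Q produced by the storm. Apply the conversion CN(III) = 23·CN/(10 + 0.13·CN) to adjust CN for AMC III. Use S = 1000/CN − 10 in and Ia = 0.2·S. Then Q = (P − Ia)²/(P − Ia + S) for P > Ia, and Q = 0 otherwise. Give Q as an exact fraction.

Q = 2134903799161/276013287100 in ≈ 7.735 in

Wet (AMC III): CN(III) = 23·67/(10 + 0.13·67) = 1541/(1871/100) = 154100/1871 ≈ 82.362
Retention S: 1000/CN − 10 with CN=82.362 → S = 3300/1541 ≈ 2.141 in
Ia = 0.2S: 0.2·2.141 = 0.428 in (exactly 660/1541)
P − Ia = 9.910 − 0.428 = 1461131/154100 ≈ 9.482 in (> 0, runoff occurs)
Runoff Q = (P−Ia)²/(P−Ia+S) = (9.482)²/(9.482+2.141) = 2134903799161/276013287100 ≈ 7.735 in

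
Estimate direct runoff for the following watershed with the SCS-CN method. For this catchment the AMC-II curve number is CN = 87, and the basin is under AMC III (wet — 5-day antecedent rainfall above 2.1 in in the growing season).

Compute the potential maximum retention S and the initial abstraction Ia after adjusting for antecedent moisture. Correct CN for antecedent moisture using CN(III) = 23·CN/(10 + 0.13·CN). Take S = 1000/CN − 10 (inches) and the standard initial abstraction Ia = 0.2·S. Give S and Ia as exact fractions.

S = 1300/2001 in ≈ 0.650 in; Ia = 260/2001 in ≈ 0.130 in

Wet (AMC III): CN(III) = 23·87/(10 + 0.13·87) = 2001/(2131/100) = 200100/2131 ≈ 93.900
Retention S: 1000/CN − 10 with CN=93.900 → S = 1300/2001 ≈ 0.650 in
Initial abstraction Ia = S/5 = (1300/2001)/5 = 260/2001 ≈ 0.130 in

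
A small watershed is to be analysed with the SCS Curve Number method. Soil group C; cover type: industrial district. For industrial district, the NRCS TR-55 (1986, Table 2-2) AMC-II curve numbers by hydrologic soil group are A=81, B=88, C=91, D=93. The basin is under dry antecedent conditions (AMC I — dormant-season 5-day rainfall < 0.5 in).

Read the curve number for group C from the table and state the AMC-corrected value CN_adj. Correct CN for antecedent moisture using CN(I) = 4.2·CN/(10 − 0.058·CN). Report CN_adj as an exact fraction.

NRCS table: industrial district, soil group C → CN(II) = 91
CN(I) from CN(II)=91: (4.2·91)/(10 − 0.058·91) = 63700/787 ≈ 80.940

CN_adj = 63700/787 ≈ 80.940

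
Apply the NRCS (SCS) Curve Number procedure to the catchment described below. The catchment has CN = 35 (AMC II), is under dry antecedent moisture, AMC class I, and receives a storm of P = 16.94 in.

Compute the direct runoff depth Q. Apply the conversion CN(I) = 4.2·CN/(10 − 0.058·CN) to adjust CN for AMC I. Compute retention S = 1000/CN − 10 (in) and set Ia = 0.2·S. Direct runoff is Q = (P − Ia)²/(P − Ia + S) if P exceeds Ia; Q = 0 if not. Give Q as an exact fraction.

Q = 3541321081/2826141150 in ≈ 1.253 in

CN(I) from CN(II)=35: (4.2·35)/(10 − 0.058·35) = 14700/797 ≈ 18.444
Retention S: 1000/CN − 10 with CN=18.444 → S = 6500/147 ≈ 44.218 in
Initial abstraction Ia = S/5 = (6500/147)/5 = 1300/147 ≈ 8.844 in
Since P=16.940 > Ia=8.844: effective rainfall P−Ia = 59509/7350 in
Runoff Q = (P−Ia)²/(P−Ia+S) = (8.096)²/(8.096+44.218) = 3541321081/2826141150 ≈ 1.253 in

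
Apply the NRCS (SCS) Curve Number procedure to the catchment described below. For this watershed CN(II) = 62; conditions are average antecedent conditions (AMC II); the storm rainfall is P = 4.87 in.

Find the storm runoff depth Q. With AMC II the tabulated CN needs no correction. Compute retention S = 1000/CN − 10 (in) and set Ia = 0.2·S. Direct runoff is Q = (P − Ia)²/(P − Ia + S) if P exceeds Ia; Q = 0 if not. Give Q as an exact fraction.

Q = 127622209/93920700 in ≈ 1.359 in

Average conditions: CN = 62 (no AMC adjustment).
Retention S: 1000/CN − 10 with CN=62.000 → S = 190/31 ≈ 6.129 in
Initial abstraction Ia = S/5 = (190/31)/5 = 38/31 ≈ 1.226 in
P − Ia = 4.870 − 1.226 = 11297/3100 ≈ 3.644 in (> 0, runoff occurs)
Runoff Q = (P−Ia)²/(P−Ia+S) = (3.644)²/(3.644+6.129) = 127622209/93920700 ≈ 1.359 in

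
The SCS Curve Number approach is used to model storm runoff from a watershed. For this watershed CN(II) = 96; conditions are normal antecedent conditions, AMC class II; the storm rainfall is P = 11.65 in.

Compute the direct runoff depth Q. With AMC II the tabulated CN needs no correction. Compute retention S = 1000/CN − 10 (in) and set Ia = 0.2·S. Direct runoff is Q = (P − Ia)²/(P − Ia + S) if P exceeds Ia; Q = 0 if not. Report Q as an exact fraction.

Q = 120409/10785 in ≈ 11.164 in

CN(II) = 96; AMC II needs no correction.
S = 1000/96 − 10 = 5/12 in ≈ 0.417 in
Initial abstraction Ia = S/5 = (5/12)/5 = 1/12 ≈ 0.083 in
Since P=11.650 > Ia=0.083: effective rainfall P−Ia = 347/30 in
Runoff Q = (P−Ia)²/(P−Ia+S) = (11.567)²/(11.567+0.417) = 120409/10785 ≈ 11.164 in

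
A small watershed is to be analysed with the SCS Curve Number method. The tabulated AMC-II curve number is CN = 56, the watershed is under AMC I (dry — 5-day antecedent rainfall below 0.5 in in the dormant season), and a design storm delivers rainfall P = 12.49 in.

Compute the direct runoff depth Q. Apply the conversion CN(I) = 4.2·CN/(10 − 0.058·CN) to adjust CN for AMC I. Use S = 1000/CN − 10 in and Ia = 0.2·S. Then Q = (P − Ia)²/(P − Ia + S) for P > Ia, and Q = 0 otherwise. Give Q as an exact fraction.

Adjust CN=56 to AMC I: 4.2·56/(10 − 0.058·56) → (1176/5) ÷ (844/125) = 7350/211 ≈ 34.834
S = 1000/(7350/211) − 10 = 2750/147 in ≈ 18.707 in
Ia = 0.2·(2750/147) = 550/147 in ≈ 3.741 in
P − Ia = 12.490 − 3.741 = 128603/14700 ≈ 8.749 in (> 0, runoff occurs)
Runoff Q = (P−Ia)²/(P−Ia+S) = (8.749)²/(8.749+18.707) = 16538731609/5932964100 ≈ 2.788 in

Q = 16538731609/5932964100 in ≈ 2.788 in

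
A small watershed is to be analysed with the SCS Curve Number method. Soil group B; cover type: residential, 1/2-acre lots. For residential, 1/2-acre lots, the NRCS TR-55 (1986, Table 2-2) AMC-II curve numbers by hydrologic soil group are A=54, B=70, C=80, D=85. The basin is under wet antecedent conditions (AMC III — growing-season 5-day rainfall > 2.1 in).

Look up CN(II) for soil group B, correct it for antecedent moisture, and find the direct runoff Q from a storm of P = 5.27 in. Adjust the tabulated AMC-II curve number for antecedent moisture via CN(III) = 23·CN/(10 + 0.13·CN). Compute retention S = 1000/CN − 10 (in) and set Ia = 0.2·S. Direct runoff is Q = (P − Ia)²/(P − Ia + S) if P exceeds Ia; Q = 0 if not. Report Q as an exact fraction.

Q = 6216849409/1752436700 in ≈ 3.548 in

NRCS table: residential, 1/2-acre lots, soil group B → CN(II) = 70
CN(III) from CN(II)=70: (23·70)/(10 + 0.13·70) = 16100/191 ≈ 84.293
S = 1000/(16100/191) − 10 = 300/161 in ≈ 1.863 in
Ia = 0.2·(300/161) = 60/161 in ≈ 0.373 in
P − Ia = 5.270 − 0.373 = 78847/16100 ≈ 4.897 in (> 0, runoff occurs)
Q: (78847/16100)² ÷ (108847/16100) = 6216849409/1752436700 in (≈ 3.548 in)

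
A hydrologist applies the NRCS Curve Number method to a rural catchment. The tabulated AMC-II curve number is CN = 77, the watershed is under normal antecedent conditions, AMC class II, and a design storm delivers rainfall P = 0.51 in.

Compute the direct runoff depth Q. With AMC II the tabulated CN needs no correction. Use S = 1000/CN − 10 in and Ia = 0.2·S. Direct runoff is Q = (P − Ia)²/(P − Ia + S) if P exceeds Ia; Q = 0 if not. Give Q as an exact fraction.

CN(II) = 77; AMC II needs no correction.
S = 1000/77 − 10 = 230/77 in ≈ 2.987 in
Ia = 0.2S: 0.2·2.987 = 0.597 in (exactly 46/77)
P = 0.510 ≤ Ia = 0.597 in: entire storm abstracted, Q = 0.

Q = 0 in ≈ 0.000 in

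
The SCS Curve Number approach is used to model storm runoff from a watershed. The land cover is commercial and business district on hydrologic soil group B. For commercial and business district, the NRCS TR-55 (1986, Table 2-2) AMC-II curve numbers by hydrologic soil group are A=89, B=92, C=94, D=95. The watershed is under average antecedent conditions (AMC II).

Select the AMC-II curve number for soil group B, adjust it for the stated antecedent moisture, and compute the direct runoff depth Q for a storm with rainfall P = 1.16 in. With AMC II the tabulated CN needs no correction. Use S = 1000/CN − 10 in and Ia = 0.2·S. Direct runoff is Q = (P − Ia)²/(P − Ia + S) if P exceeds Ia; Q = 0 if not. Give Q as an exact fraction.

Q = 321489/613525 in ≈ 0.524 in

NRCS table: commercial and business district, soil group B → CN(II) = 92
AMC II — tabulated CN = 92 applies directly.
Retention S: 1000/CN − 10 with CN=92.000 → S = 20/23 ≈ 0.870 in
Initial abstraction Ia = S/5 = (20/23)/5 = 4/23 ≈ 0.174 in
P − Ia = 1.160 − 0.174 = 567/575 ≈ 0.986 in (> 0, runoff occurs)
Runoff Q = (P−Ia)²/(P−Ia+S) = (0.986)²/(0.986+0.870) = 321489/613525 ≈ 0.524 in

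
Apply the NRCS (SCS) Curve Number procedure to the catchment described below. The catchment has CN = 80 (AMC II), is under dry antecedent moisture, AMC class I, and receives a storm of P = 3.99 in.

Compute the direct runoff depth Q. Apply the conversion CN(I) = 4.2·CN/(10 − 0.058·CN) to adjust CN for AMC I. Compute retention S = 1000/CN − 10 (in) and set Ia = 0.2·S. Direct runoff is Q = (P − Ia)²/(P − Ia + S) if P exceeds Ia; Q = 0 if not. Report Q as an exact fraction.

Adjust CN=80 to AMC I: 4.2·80/(10 − 0.058·80) → 336 ÷ (134/25) = 4200/67 ≈ 62.687
Retention S: 1000/CN − 10 with CN=62.687 → S = 125/21 ≈ 5.952 in
Initial abstraction Ia = S/5 = (125/21)/5 = 25/21 ≈ 1.190 in
P − Ia = 3.990 − 1.190 = 5879/2100 ≈ 2.800 in (> 0, runoff occurs)
Q = (5879/2100)²/((5879/2100) + 125/21) = (34562641/4410000)/(18379/2100) = 34562641/38595900 in ≈ 0.896 in

Q = 34562641/38595900 in ≈ 0.896 in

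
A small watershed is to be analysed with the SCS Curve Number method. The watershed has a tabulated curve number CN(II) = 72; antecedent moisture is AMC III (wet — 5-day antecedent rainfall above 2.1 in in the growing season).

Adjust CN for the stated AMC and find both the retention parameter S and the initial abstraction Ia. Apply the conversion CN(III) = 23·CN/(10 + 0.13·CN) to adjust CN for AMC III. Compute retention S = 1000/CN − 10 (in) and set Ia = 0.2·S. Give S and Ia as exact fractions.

CN(III) from CN(II)=72: (23·72)/(10 + 0.13·72) = 10350/121 ≈ 85.537
S = 1000/(10350/121) − 10 = 350/207 in ≈ 1.691 in
Ia = 0.2·(350/207) = 70/207 in ≈ 0.338 in

S = 350/207 in ≈ 1.691 in; Ia = 70/207 in ≈ 0.338 in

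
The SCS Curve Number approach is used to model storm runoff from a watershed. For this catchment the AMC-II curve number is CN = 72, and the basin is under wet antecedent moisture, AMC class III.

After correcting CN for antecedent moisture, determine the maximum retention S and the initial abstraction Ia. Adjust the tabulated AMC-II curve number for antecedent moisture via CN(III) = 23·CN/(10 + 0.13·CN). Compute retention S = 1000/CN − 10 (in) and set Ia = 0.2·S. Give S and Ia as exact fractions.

Wet (AMC III): CN(III) = 23·72/(10 + 0.13·72) = 1656/(484/25) = 10350/121 ≈ 85.537
S = 1000/(10350/121) − 10 = 350/207 in ≈ 1.691 in
Ia = 0.2S: 0.2·1.691 = 0.338 in (exactly 70/207)

S = 350/207 in ≈ 1.691 in; Ia = 70/207 in ≈ 0.338 in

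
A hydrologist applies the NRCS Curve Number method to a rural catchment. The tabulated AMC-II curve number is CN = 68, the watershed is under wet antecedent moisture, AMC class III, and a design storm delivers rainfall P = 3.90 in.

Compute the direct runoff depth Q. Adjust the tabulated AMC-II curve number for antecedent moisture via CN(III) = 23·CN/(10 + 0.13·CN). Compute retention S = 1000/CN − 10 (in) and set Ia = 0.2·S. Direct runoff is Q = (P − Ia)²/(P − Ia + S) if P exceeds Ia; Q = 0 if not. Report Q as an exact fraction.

Q = 186295201/84647590 in ≈ 2.201 in

Wet (AMC III): CN(III) = 23·68/(10 + 0.13·68) = 1564/(471/25) = 39100/471 ≈ 83.015
S = 1000/(39100/471) − 10 = 800/391 in ≈ 2.046 in
Initial abstraction Ia = S/5 = (800/391)/5 = 160/391 ≈ 0.409 in
P − Ia = 3.900 − 0.409 = 13649/3910 ≈ 3.491 in (> 0, runoff occurs)
Q = (13649/3910)²/((13649/3910) + 800/391) = (186295201/15288100)/(21649/3910) = 186295201/84647590 in ≈ 2.201 in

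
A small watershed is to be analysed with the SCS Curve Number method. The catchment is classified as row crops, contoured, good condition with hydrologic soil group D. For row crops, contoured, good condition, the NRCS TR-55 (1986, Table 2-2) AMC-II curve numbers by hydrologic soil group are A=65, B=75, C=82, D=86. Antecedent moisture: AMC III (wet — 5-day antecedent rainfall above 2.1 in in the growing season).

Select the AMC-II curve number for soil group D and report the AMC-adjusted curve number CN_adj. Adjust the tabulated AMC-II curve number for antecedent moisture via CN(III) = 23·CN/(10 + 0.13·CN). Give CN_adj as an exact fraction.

NRCS table: row crops, contoured, good condition, soil group D → CN(II) = 86
Adjust CN=86 to AMC III: 23·86/(10 + 0.13·86) → 1978 ÷ (1059/50) = 98900/1059 ≈ 93.390

CN_adj = 98900/1059 ≈ 93.390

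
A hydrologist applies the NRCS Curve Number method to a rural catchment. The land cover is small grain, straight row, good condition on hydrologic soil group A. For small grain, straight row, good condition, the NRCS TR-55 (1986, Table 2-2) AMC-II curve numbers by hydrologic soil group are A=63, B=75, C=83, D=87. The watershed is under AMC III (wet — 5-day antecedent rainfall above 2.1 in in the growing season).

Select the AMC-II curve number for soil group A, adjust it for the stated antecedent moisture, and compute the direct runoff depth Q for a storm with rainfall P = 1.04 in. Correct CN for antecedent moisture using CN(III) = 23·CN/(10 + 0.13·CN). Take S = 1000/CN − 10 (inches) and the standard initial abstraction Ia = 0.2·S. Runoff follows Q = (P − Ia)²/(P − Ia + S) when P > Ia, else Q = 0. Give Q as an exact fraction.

Q = 183821138/2022695325 in ≈ 0.091 in

NRCS table: small grain, straight row, good condition, soil group A → CN(II) = 63
CN(III) from CN(II)=63: (23·63)/(10 + 0.13·63) = 144900/1819 ≈ 79.659
S = 1000/(144900/1819) − 10 = 3700/1449 in ≈ 2.553 in
Ia = 0.2·(3700/1449) = 740/1449 in ≈ 0.511 in
Excess rainfall: 1.040 − 0.511 = 0.529 in; P > Ia so Q > 0
Q: (19174/36225)² ÷ (111674/36225) = 183821138/2022695325 in (≈ 0.091 in)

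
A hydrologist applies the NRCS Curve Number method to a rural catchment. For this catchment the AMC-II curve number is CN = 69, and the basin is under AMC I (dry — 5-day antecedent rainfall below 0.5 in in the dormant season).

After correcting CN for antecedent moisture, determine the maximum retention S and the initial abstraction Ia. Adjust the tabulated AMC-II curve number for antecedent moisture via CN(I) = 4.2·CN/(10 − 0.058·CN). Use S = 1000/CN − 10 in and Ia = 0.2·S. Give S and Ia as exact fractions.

S = 15500/1449 in ≈ 10.697 in; Ia = 3100/1449 in ≈ 2.139 in

Adjust CN=69 to AMC I: 4.2·69/(10 − 0.058·69) → (1449/5) ÷ (2999/500) = 144900/2999 ≈ 48.316
Retention S: 1000/CN − 10 with CN=48.316 → S = 15500/1449 ≈ 10.697 in
Ia = 0.2·(15500/1449) = 3100/1449 in ≈ 2.139 in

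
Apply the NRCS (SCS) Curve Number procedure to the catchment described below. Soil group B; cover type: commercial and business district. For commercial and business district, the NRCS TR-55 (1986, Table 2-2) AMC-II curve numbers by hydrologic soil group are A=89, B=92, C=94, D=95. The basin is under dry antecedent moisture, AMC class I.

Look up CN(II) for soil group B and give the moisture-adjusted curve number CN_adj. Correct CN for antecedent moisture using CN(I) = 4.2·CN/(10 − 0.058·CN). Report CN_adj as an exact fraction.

CN_adj = 48300/583 ≈ 82.847

NRCS table: commercial and business district, soil group B → CN(II) = 92
Dry (AMC I): CN(I) = 4.2·92/(10 − 0.058·92) = (1932/5)/(583/125) = 48300/583 ≈ 82.847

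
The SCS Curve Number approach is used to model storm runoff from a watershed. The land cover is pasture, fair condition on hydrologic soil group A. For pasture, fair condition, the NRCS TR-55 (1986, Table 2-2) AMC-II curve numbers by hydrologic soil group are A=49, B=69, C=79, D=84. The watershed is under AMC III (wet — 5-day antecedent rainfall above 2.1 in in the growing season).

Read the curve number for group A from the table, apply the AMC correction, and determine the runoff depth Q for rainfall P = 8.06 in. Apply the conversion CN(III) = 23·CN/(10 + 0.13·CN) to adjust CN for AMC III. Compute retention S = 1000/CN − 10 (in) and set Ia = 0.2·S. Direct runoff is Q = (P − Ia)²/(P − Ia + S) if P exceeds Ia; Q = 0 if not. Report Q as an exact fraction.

NRCS table: pasture, fair condition, soil group A → CN(II) = 49
CN(III) from CN(II)=49: (23·49)/(10 + 0.13·49) = 112700/1637 ≈ 68.845
Max retention: S = 1000/(112700/1637) − 10 = 5100/1127 in (≈ 4.525 in)
Ia = 0.2·(5100/1127) = 1020/1127 in ≈ 0.905 in
P − Ia = 8.060 − 0.905 = 403181/56350 ≈ 7.155 in (> 0, runoff occurs)
Q: (403181/56350)² ÷ (658181/56350) = 162554918761/37088499350 in (≈ 4.383 in)

Q = 162554918761/37088499350 in ≈ 4.383 in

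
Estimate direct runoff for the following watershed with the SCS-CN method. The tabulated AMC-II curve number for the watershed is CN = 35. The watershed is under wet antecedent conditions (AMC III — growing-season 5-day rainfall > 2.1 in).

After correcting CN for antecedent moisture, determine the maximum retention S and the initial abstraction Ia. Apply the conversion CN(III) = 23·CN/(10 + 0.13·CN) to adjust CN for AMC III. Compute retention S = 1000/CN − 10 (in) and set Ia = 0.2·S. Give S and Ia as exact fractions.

CN(III) from CN(II)=35: (23·35)/(10 + 0.13·35) = 16100/291 ≈ 55.326
S = 1000/(16100/291) − 10 = 1300/161 in ≈ 8.075 in
Ia = 0.2S: 0.2·8.075 = 1.615 in (exactly 260/161)

S = 1300/161 in ≈ 8.075 in; Ia = 260/161 in ≈ 1.615 in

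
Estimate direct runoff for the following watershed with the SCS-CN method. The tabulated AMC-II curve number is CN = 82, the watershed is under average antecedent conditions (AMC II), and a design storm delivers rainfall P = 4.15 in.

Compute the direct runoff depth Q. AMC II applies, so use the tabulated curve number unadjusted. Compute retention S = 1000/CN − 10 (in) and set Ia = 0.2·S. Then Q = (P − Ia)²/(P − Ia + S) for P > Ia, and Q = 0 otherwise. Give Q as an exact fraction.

AMC II — tabulated CN = 82 applies directly.
Retention S: 1000/CN − 10 with CN=82.000 → S = 90/41 ≈ 2.195 in
Initial abstraction Ia = S/5 = (90/41)/5 = 18/41 ≈ 0.439 in
Excess rainfall: 4.150 − 0.439 = 3.711 in; P > Ia so Q > 0
Q: (3043/820)² ÷ (4843/820) = 9259849/3971260 in (≈ 2.332 in)

Q = 9259849/3971260 in ≈ 2.332 in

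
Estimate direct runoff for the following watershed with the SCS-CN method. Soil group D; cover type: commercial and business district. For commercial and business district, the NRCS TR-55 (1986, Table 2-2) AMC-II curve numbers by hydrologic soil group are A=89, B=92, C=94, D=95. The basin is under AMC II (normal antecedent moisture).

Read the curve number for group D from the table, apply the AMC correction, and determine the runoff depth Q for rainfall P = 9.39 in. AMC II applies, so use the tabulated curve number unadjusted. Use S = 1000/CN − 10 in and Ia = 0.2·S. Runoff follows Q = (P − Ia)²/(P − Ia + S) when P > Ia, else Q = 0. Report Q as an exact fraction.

Q = 311204881/35417900 in ≈ 8.787 in

NRCS table: commercial and business district, soil group D → CN(II) = 95
AMC II — tabulated CN = 95 applies directly.
Retention S: 1000/CN − 10 with CN=95.000 → S = 10/19 ≈ 0.526 in
Initial abstraction Ia = S/5 = (10/19)/5 = 2/19 ≈ 0.105 in
Excess rainfall: 9.390 − 0.105 = 9.285 in; P > Ia so Q > 0
Q: (17641/1900)² ÷ (18641/1900) = 311204881/35417900 in (≈ 8.787 in)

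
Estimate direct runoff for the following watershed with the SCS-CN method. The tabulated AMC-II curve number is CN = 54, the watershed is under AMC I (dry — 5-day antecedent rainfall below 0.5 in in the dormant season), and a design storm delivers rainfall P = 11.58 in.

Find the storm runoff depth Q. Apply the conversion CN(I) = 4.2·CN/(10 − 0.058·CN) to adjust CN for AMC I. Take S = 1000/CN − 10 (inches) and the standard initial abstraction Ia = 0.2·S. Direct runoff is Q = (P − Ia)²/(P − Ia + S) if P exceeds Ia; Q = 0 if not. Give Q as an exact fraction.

CN(I) from CN(II)=54: (4.2·54)/(10 − 0.058·54) = 56700/1717 ≈ 33.023
Retention S: 1000/CN − 10 with CN=33.023 → S = 11500/567 ≈ 20.282 in
Ia = 0.2S: 0.2·20.282 = 4.056 in (exactly 2300/567)
P − Ia = 11.580 − 4.056 = 213293/28350 ≈ 7.524 in (> 0, runoff occurs)
Q: (213293/28350)² ÷ (788293/28350) = 45493903849/22348106550 in (≈ 2.036 in)

Q = 45493903849/22348106550 in ≈ 2.036 in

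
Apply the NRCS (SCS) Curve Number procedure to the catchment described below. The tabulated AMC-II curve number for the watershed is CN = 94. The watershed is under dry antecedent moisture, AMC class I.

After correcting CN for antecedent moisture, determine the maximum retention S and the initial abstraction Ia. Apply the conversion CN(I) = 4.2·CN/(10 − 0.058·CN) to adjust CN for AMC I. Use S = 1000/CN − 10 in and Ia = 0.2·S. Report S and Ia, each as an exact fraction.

S = 500/329 in ≈ 1.520 in; Ia = 100/329 in ≈ 0.304 in

Dry (AMC I): CN(I) = 4.2·94/(10 − 0.058·94) = (1974/5)/(1137/250) = 32900/379 ≈ 86.807
Retention S: 1000/CN − 10 with CN=86.807 → S = 500/329 ≈ 1.520 in
Initial abstraction Ia = S/5 = (500/329)/5 = 100/329 ≈ 0.304 in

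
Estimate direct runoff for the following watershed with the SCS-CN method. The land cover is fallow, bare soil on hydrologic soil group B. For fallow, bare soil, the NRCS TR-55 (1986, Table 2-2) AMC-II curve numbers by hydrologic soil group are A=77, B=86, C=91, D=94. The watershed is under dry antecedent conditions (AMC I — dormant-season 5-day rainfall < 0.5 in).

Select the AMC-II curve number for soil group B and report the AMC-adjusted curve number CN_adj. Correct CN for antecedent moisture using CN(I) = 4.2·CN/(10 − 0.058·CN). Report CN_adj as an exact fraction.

CN_adj = 12900/179 ≈ 72.067

NRCS table: fallow, bare soil, soil group B → CN(II) = 86
CN(I) from CN(II)=86: (4.2·86)/(10 − 0.058·86) = 12900/179 ≈ 72.067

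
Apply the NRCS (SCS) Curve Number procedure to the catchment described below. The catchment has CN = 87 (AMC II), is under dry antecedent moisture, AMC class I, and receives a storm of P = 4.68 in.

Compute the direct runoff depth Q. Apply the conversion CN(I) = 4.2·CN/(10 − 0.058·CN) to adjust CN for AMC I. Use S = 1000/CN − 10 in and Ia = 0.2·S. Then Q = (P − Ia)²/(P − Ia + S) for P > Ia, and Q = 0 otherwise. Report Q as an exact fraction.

Dry (AMC I): CN(I) = 4.2·87/(10 − 0.058·87) = (1827/5)/(2477/500) = 182700/2477 ≈ 73.759
Retention S: 1000/CN − 10 with CN=73.759 → S = 6500/1827 ≈ 3.558 in
Ia = 0.2·(6500/1827) = 1300/1827 in ≈ 0.712 in
Since P=4.680 > Ia=0.712: effective rainfall P−Ia = 181259/45675 in
Runoff Q = (P−Ia)²/(P−Ia+S) = (3.968)²/(3.968+3.558) = 2527294237/1207784025 ≈ 2.093 in

Q = 2527294237/1207784025 in ≈ 2.093 in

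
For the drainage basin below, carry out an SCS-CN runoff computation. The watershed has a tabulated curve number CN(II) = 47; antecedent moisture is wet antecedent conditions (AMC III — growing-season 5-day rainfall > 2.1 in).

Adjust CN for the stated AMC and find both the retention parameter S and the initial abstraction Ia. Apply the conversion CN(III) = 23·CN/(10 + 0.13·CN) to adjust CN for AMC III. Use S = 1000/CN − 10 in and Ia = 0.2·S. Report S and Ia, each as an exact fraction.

S = 5300/1081 in ≈ 4.903 in; Ia = 1060/1081 in ≈ 0.981 in

CN(III) from CN(II)=47: (23·47)/(10 + 0.13·47) = 108100/1611 ≈ 67.101
S = 1000/(108100/1611) − 10 = 5300/1081 in ≈ 4.903 in
Ia = 0.2·(5300/1081) = 1060/1081 in ≈ 0.981 in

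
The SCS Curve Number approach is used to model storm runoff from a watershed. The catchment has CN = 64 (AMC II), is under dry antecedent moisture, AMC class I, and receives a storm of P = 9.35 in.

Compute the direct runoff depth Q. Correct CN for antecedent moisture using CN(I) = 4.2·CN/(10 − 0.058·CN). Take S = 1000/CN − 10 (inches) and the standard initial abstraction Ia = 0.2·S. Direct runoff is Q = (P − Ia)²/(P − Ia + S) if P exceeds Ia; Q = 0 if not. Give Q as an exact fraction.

Q = 218089/98315 in ≈ 2.218 in

CN(I) from CN(II)=64: (4.2·64)/(10 − 0.058·64) = 5600/131 ≈ 42.748
S = 1000/(5600/131) − 10 = 375/28 in ≈ 13.393 in
Initial abstraction Ia = S/5 = (375/28)/5 = 75/28 ≈ 2.679 in
Since P=9.350 > Ia=2.679: effective rainfall P−Ia = 467/70 in
Runoff Q = (P−Ia)²/(P−Ia+S) = (6.671)²/(6.671+13.393) = 218089/98315 ≈ 2.218 in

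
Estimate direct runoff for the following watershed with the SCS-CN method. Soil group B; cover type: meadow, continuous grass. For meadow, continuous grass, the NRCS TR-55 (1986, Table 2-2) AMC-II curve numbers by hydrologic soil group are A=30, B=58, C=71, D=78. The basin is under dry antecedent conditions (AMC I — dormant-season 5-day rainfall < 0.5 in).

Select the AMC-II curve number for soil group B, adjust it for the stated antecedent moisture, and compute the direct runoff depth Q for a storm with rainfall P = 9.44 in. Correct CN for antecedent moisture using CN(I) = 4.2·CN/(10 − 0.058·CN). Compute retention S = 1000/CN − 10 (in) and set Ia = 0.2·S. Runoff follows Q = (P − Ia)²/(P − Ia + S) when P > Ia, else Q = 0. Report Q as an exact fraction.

Q = 4717584/3052975 in ≈ 1.545 in

NRCS table: meadow, continuous grass, soil group B → CN(II) = 58
CN(I) from CN(II)=58: (4.2·58)/(10 − 0.058·58) = 2900/79 ≈ 36.709
S = 1000/(2900/79) − 10 = 500/29 in ≈ 17.241 in
Initial abstraction Ia = S/5 = (500/29)/5 = 100/29 ≈ 3.448 in
Excess rainfall: 9.440 − 3.448 = 5.992 in; P > Ia so Q > 0
Q: (4344/725)² ÷ (16844/725) = 4717584/3052975 in (≈ 1.545 in)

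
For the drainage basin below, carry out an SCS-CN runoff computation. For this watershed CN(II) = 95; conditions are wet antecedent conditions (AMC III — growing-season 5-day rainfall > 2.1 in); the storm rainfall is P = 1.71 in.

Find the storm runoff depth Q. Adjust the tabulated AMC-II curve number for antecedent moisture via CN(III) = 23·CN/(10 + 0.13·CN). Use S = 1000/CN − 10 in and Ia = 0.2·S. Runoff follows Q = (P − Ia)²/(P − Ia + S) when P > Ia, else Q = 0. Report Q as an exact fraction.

Q = 5289216529/3615169900 in ≈ 1.463 in

Wet (AMC III): CN(III) = 23·95/(10 + 0.13·95) = 2185/(447/20) = 43700/447 ≈ 97.763
Max retention: S = 1000/(43700/447) − 10 = 100/437 in (≈ 0.229 in)
Ia = 0.2·(100/437) = 20/437 in ≈ 0.046 in
P − Ia = 1.710 − 0.046 = 72727/43700 ≈ 1.664 in (> 0, runoff occurs)
Q = (72727/43700)²/((72727/43700) + 100/437) = (5289216529/1909690000)/(82727/43700) = 5289216529/3615169900 in ≈ 1.463 in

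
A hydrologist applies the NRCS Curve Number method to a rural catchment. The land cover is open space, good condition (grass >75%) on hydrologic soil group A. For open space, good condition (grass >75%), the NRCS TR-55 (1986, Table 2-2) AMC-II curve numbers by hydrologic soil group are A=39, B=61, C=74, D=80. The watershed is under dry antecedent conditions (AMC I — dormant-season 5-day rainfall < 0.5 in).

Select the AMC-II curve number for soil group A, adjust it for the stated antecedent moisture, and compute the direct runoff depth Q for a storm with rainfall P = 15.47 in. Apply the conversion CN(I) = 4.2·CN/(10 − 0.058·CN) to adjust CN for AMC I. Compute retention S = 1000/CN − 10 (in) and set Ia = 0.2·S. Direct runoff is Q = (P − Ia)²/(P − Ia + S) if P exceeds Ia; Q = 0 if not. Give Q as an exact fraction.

NRCS table: open space, good condition (grass >75%), soil group A → CN(II) = 39
CN(I) from CN(II)=39: (4.2·39)/(10 − 0.058·39) = 81900/3869 ≈ 21.168
S = 1000/(81900/3869) − 10 = 30500/819 in ≈ 37.241 in
Initial abstraction Ia = S/5 = (30500/819)/5 = 6100/819 ≈ 7.448 in
P − Ia = 15.470 − 7.448 = 656993/81900 ≈ 8.022 in (> 0, runoff occurs)
Q: (656993/81900)² ÷ (3706993/81900) = 431639802049/303602726700 in (≈ 1.422 in)

Q = 431639802049/303602726700 in ≈ 1.422 in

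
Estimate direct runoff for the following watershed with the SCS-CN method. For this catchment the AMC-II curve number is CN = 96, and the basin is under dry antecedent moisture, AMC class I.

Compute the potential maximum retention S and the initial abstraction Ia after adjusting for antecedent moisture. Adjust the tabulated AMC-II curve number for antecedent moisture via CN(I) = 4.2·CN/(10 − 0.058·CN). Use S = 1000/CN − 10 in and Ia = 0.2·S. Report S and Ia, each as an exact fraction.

S = 125/126 in ≈ 0.992 in; Ia = 25/126 in ≈ 0.198 in

Dry (AMC I): CN(I) = 4.2·96/(10 − 0.058·96) = (2016/5)/(554/125) = 25200/277 ≈ 90.975
Retention S: 1000/CN − 10 with CN=90.975 → S = 125/126 ≈ 0.992 in
Ia = 0.2·(125/126) = 25/126 in ≈ 0.198 in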